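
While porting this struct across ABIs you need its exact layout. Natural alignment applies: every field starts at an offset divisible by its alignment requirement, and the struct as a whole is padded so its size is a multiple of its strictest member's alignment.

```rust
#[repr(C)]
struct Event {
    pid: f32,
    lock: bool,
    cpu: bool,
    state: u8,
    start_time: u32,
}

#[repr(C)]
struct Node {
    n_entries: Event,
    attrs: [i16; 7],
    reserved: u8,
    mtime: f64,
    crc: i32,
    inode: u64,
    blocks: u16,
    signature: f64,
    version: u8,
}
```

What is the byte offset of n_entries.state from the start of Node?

Event: pid at 0 (size 4, align 4) → ends 4; lock at 4 (size 1, align 1) → ends 5; cpu at 5 (size 1, align 1) → ends 6; state at 6 (size 1, align 1) → ends 7; pad 1 to align 4 for start_time; start_time at 8 (size 4, align 4) → ends 12; total 12 bytes, alignment 4
n_entries at 0 (size 12, align 4) → ends 12
within Event: state at 6
0 + 6 = 6

6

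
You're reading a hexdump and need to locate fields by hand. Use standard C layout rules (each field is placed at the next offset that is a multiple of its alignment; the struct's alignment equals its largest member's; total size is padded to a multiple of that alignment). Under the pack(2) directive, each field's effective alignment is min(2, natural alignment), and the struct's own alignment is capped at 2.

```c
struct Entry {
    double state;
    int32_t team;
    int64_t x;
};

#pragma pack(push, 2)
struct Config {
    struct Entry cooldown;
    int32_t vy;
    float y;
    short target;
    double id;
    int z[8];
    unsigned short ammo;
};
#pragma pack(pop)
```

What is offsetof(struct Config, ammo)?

74

Entry: @0: state [8B, align 8] → 8; @8: team [4B, align 4] → 12; +4 pad (align 8); @16: x [8B, align 8] → 24; size 24, align 8
@0: cooldown [24B, align 2] → 24
@24: vy [4B, align 2] → 28
@28: y [4B, align 2] → 32
@32: target [2B, align 2] → 34
@34: id [8B, align 2] → 42
@42: z [32B, align 2] → 74
@74: ammo [2B, align 2] → 76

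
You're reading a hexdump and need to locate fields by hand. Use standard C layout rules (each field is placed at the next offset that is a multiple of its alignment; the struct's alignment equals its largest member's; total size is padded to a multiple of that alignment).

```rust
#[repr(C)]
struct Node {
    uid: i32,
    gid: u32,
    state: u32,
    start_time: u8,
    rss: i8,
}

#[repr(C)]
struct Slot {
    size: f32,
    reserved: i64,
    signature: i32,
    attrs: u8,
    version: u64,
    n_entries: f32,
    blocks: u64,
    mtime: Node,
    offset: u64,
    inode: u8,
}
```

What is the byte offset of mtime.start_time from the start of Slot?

Node: 0..4  uid  (4B, 4-aligned); 4..8  gid  (4B, 4-aligned); 8..12  state  (4B, 4-aligned); 12..13  start_time  (1B, 1-aligned); 13..14  rss  (1B, 1-aligned); 14..16  -- tail padding (2B); sizeof = 16, alignof = 4
0..4  size  (4B, 4-aligned)
4..8  -- padding (4B)
8..16  reserved  (8B, 8-aligned)
16..20  signature  (4B, 4-aligned)
20..21  attrs  (1B, 1-aligned)
21..24  -- padding (3B)
24..32  version  (8B, 8-aligned)
32..36  n_entries  (4B, 4-aligned)
36..40  -- padding (4B)
40..48  blocks  (8B, 8-aligned)
48..64  mtime  (16B, 4-aligned)
within Node: start_time at 12
48 + 12 = 60

60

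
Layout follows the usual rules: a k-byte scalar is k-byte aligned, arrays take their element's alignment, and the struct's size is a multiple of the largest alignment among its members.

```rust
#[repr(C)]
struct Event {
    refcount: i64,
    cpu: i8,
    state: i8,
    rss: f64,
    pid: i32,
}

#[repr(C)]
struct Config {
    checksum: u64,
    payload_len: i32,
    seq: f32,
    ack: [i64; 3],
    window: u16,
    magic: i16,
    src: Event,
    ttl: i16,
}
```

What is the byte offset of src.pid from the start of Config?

Event: @0: refcount [8B, align 8] → 8; @8: cpu [1B, align 1] → 9; @9: state [1B, align 1] → 10; +6 pad (align 8); @16: rss [8B, align 8] → 24; @24: pid [4B, align 4] → 28; +4 tail pad (align 8); size 32, align 8
@0: checksum [8B, align 8] → 8
@8: payload_len [4B, align 4] → 12
@12: seq [4B, align 4] → 16
@16: ack [24B, align 8] → 40
@40: window [2B, align 2] → 42
@42: magic [2B, align 2] → 44
+4 pad (align 8)
@48: src [32B, align 8] → 80
within Event: pid at 24
48 + 24 = 72

72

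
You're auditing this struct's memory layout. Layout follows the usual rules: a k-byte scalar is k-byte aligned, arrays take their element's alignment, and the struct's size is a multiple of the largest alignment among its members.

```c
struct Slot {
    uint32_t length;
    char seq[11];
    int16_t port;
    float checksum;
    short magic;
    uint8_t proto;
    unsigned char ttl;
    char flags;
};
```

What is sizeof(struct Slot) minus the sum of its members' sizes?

6

0..4  length  (4B, 4-aligned)
4..15  seq  (11B, 1-aligned)
15..16  -- padding (1B)
16..18  port  (2B, 2-aligned)
18..20  -- padding (2B)
20..24  checksum  (4B, 4-aligned)
24..26  magic  (2B, 2-aligned)
26..27  proto  (1B, 1-aligned)
27..28  ttl  (1B, 1-aligned)
28..29  flags  (1B, 1-aligned)
29..32  -- tail padding (3B)
sizeof = 32, alignof = 4
data bytes 26, size 32 → padding 6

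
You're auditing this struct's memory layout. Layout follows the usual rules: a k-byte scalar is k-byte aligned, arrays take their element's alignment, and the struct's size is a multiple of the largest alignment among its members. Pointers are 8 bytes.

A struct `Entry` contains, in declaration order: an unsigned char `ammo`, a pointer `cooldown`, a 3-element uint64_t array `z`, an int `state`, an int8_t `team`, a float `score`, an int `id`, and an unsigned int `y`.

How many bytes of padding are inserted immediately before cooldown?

7

0..1  ammo  (1B, 1-aligned)
1..8  -- padding (7B)
8..16  cooldown  (8B, 8-aligned)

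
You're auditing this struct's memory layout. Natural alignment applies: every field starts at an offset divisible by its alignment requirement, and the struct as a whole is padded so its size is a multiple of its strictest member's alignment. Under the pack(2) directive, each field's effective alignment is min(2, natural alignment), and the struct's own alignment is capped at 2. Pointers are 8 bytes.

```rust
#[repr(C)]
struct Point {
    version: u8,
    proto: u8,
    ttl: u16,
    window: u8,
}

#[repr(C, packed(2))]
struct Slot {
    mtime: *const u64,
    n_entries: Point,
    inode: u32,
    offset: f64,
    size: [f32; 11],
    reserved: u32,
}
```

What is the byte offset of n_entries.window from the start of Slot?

12

Point: version at 0 (size 1, align 1) → ends 1; proto at 1 (size 1, align 1) → ends 2; ttl at 2 (size 2, align 2) → ends 4; window at 4 (size 1, align 1) → ends 5; tail pad 1 to reach multiple of 2; total 6 bytes, alignment 2
mtime at 0 (size 8, align 2) → ends 8
n_entries at 8 (size 6, align 2) → ends 14
within Point: window at 4
8 + 4 = 12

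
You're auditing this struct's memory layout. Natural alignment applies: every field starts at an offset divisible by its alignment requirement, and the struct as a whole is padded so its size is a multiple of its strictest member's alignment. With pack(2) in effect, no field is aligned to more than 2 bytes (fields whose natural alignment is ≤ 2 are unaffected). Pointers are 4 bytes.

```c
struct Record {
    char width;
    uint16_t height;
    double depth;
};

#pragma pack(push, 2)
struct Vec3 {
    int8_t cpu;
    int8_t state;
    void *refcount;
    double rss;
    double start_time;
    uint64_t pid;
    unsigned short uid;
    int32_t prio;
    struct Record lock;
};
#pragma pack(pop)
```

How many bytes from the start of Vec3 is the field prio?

Record: 0..1  width  (1B, 1-aligned); 1..2  -- padding (1B); 2..4  height  (2B, 2-aligned); 4..8  -- padding (4B); 8..16  depth  (8B, 8-aligned); sizeof = 16, alignof = 8
0..1  cpu  (1B, 1-aligned)
1..2  state  (1B, 1-aligned)
2..6  refcount  (4B, 2-aligned)
6..14  rss  (8B, 2-aligned)
14..22  start_time  (8B, 2-aligned)
22..30  pid  (8B, 2-aligned)
30..32  uid  (2B, 2-aligned)
32..36  prio  (4B, 2-aligned)

32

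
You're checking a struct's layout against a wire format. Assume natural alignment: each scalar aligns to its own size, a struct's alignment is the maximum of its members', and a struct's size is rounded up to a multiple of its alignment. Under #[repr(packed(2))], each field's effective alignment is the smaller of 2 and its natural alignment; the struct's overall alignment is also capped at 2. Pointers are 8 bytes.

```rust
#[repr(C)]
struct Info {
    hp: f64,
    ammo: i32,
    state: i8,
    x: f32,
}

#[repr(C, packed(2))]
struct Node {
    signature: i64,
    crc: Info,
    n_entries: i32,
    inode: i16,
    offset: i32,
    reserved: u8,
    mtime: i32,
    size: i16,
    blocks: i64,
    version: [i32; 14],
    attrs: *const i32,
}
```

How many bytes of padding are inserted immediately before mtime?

1

Info: @0: hp [8B, align 8] → 8; @8: ammo [4B, align 4] → 12; @12: state [1B, align 1] → 13; +3 pad (align 4); @16: x [4B, align 4] → 20; +4 tail pad (align 8); size 24, align 8
@0: signature [8B, align 2] → 8
@8: crc [24B, align 2] → 32
@32: n_entries [4B, align 2] → 36
@36: inode [2B, align 2] → 38
@38: offset [4B, align 2] → 42
@42: reserved [1B, align 1] → 43
+1 pad (align 2)
@44: mtime [4B, align 2] → 48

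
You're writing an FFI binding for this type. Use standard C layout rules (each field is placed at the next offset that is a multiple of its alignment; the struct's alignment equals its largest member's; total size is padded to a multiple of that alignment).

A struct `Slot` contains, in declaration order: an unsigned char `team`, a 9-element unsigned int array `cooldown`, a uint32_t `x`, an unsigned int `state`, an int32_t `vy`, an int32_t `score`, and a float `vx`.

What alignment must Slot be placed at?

member alignments: team=1, cooldown=4, x=4, state=4, vy=4, score=4, vx=4
max = 4

4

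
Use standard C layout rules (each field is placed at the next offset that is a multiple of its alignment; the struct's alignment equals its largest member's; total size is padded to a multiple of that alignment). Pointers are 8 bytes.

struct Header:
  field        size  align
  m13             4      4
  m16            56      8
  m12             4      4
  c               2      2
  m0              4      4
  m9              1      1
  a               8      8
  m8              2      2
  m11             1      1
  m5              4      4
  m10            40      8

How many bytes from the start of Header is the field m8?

0..4  m13  (4B, 4-aligned)
4..8  -- padding (4B)
8..64  m16  (56B, 8-aligned)
64..68  m12  (4B, 4-aligned)
68..70  c  (2B, 2-aligned)
70..72  -- padding (2B)
72..76  m0  (4B, 4-aligned)
76..77  m9  (1B, 1-aligned)
77..80  -- padding (3B)
80..88  a  (8B, 8-aligned)
88..90  m8  (2B, 2-aligned)

88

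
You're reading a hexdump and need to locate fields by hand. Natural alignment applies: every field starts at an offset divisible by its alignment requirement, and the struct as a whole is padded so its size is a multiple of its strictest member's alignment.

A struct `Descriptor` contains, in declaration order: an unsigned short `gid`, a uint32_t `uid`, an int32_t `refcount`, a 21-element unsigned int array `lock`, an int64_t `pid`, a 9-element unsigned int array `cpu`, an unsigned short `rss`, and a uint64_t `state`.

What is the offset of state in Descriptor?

144

@0: gid [2B, align 2] → 2
+2 pad (align 4)
@4: uid [4B, align 4] → 8
@8: refcount [4B, align 4] → 12
@12: lock [84B, align 4] → 96
@96: pid [8B, align 8] → 104
@104: cpu [36B, align 4] → 140
@140: rss [2B, align 2] → 142
+2 pad (align 8)
@144: state [8B, align 8] → 152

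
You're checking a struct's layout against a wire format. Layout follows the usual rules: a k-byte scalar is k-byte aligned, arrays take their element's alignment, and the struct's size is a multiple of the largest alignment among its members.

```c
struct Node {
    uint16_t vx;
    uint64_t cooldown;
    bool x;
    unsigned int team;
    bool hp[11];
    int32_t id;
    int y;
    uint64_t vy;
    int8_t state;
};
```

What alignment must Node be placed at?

8

member alignments: vx=2, cooldown=8, x=1, team=4, hp=1, id=4, y=4, vy=8, state=1
max = 8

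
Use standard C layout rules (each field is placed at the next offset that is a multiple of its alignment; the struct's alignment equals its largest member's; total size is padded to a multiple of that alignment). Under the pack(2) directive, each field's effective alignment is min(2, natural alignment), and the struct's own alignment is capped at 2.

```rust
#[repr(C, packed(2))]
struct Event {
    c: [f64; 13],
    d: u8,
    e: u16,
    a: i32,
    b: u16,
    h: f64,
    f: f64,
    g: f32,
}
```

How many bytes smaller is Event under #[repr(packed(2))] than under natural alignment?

natural layout:
  0..104  c  (104B, 8-aligned)
  104..105  d  (1B, 1-aligned)
  105..106  -- padding (1B)
  106..108  e  (2B, 2-aligned)
  108..112  a  (4B, 4-aligned)
  112..114  b  (2B, 2-aligned)
  114..120  -- padding (6B)
  120..128  h  (8B, 8-aligned)
  128..136  f  (8B, 8-aligned)
  136..140  g  (4B, 4-aligned)
  140..144  -- tail padding (4B)
  sizeof = 144, alignof = 8
packed(2) layout:
  0..104  c  (104B, 2-aligned)
  104..105  d  (1B, 1-aligned)
  105..106  -- padding (1B)
  106..108  e  (2B, 2-aligned)
  108..112  a  (4B, 2-aligned)
  112..114  b  (2B, 2-aligned)
  114..122  h  (8B, 2-aligned)
  122..130  f  (8B, 2-aligned)
  130..134  g  (4B, 2-aligned)
  sizeof = 134, alignof = 2
144 − 134 = 10

10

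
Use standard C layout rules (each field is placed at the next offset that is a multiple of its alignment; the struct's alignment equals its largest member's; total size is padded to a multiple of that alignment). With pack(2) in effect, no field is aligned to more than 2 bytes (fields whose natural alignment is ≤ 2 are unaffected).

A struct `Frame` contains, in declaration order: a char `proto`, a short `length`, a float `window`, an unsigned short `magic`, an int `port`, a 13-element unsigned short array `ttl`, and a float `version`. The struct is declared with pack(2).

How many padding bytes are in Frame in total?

0..1  proto  (1B, 1-aligned)
1..2  -- padding (1B)
2..4  length  (2B, 2-aligned)
4..8  window  (4B, 2-aligned)
8..10  magic  (2B, 2-aligned)
10..14  port  (4B, 2-aligned)
14..40  ttl  (26B, 2-aligned)
40..44  version  (4B, 2-aligned)
sizeof = 44, alignof = 2
data bytes 43, size 44 → padding 1

1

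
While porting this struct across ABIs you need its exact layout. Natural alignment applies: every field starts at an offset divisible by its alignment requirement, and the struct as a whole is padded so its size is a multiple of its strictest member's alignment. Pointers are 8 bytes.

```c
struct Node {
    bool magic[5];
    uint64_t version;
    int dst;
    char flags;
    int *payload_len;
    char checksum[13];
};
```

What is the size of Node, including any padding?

48

@0: magic [5B, align 1] → 5
+3 pad (align 8)
@8: version [8B, align 8] → 16
@16: dst [4B, align 4] → 20
@20: flags [1B, align 1] → 21
+3 pad (align 8)
@24: payload_len [8B, align 8] → 32
@32: checksum [13B, align 1] → 45
+3 tail pad (align 8)
size 48, align 8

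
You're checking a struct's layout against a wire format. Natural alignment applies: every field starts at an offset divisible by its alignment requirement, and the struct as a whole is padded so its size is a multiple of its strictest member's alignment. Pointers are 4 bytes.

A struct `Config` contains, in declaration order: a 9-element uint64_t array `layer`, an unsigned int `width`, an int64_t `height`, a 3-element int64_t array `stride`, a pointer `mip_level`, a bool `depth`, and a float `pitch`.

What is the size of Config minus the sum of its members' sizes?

layer at 0 (size 72, align 8) → ends 72
width at 72 (size 4, align 4) → ends 76
pad 4 to align 8 for height
height at 80 (size 8, align 8) → ends 88
stride at 88 (size 24, align 8) → ends 112
mip_level at 112 (size 4, align 4) → ends 116
depth at 116 (size 1, align 1) → ends 117
pad 3 to align 4 for pitch
pitch at 120 (size 4, align 4) → ends 124
tail pad 4 to reach multiple of 8
total 128 bytes, alignment 8
data bytes 117, size 128 → padding 11

11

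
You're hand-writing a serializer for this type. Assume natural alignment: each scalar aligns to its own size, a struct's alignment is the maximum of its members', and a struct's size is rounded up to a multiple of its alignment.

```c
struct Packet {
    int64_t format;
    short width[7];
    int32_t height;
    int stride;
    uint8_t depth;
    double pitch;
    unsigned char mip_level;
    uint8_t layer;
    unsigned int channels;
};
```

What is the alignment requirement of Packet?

8

member alignments: format=8, width=2, height=4, stride=4, depth=1, pitch=8, mip_level=1, layer=1, channels=4
max = 8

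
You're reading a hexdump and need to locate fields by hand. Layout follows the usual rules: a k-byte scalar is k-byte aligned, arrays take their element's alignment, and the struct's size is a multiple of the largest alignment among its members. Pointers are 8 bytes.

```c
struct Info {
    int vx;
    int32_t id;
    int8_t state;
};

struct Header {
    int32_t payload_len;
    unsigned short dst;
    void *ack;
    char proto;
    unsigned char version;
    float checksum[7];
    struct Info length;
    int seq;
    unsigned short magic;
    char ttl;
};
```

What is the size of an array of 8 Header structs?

Info: vx at 0 (size 4, align 4) → ends 4; id at 4 (size 4, align 4) → ends 8; state at 8 (size 1, align 1) → ends 9; tail pad 3 to reach multiple of 4; total 12 bytes, alignment 4
payload_len at 0 (size 4, align 4) → ends 4
dst at 4 (size 2, align 2) → ends 6
pad 2 to align 8 for ack
ack at 8 (size 8, align 8) → ends 16
proto at 16 (size 1, align 1) → ends 17
version at 17 (size 1, align 1) → ends 18
pad 2 to align 4 for checksum
checksum at 20 (size 28, align 4) → ends 48
length at 48 (size 12, align 4) → ends 60
seq at 60 (size 4, align 4) → ends 64
magic at 64 (size 2, align 2) → ends 66
ttl at 66 (size 1, align 1) → ends 67
tail pad 5 to reach multiple of 8
total 72 bytes, alignment 8
array of 8: 8 × 72 = 576

576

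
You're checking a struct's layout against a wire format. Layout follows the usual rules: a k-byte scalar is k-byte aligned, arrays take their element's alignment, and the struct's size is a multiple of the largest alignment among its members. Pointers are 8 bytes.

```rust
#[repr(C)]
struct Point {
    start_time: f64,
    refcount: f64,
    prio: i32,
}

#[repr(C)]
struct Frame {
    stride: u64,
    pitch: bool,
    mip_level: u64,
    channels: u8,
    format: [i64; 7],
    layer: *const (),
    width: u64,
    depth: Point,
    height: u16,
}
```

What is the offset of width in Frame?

Point: @0: start_time [8B, align 8] → 8; @8: refcount [8B, align 8] → 16; @16: prio [4B, align 4] → 20; +4 tail pad (align 8); size 24, align 8
@0: stride [8B, align 8] → 8
@8: pitch [1B, align 1] → 9
+7 pad (align 8)
@16: mip_level [8B, align 8] → 24
@24: channels [1B, align 1] → 25
+7 pad (align 8)
@32: format [56B, align 8] → 88
@88: layer [8B, align 8] → 96
@96: width [8B, align 8] → 104

96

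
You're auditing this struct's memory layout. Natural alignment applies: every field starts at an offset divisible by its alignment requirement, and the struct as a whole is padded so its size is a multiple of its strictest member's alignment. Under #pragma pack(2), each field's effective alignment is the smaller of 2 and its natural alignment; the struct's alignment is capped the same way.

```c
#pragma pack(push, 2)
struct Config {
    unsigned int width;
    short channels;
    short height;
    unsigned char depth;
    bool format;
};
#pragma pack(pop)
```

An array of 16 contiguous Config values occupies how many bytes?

160

0..4  width  (4B, 2-aligned)
4..6  channels  (2B, 2-aligned)
6..8  height  (2B, 2-aligned)
8..9  depth  (1B, 1-aligned)
9..10  format  (1B, 1-aligned)
sizeof = 10, alignof = 2
array of 16: 16 × 10 = 160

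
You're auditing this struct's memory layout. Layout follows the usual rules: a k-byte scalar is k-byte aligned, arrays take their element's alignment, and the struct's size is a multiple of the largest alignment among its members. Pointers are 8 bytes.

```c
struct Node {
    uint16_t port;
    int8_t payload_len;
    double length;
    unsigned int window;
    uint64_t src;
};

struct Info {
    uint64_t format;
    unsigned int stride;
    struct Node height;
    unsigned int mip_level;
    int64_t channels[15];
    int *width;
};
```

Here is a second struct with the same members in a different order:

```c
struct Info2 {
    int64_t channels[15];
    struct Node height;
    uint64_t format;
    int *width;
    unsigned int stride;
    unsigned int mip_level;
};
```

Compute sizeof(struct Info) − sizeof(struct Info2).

Node: 0..2  port  (2B, 2-aligned); 2..3  payload_len  (1B, 1-aligned); 3..8  -- padding (5B); 8..16  length  (8B, 8-aligned); 16..20  window  (4B, 4-aligned); 20..24  -- padding (4B); 24..32  src  (8B, 8-aligned); sizeof = 32, alignof = 8
0..8  format  (8B, 8-aligned)
8..12  stride  (4B, 4-aligned)
12..16  -- padding (4B)
16..48  height  (32B, 8-aligned)
48..52  mip_level  (4B, 4-aligned)
52..56  -- padding (4B)
56..176  channels  (120B, 8-aligned)
176..184  width  (8B, 8-aligned)
sizeof = 184, alignof = 8
— Info2 —
0..120  channels  (120B, 8-aligned)
120..152  height  (32B, 8-aligned)
152..160  format  (8B, 8-aligned)
160..168  width  (8B, 8-aligned)
168..172  stride  (4B, 4-aligned)
172..176  mip_level  (4B, 4-aligned)
sizeof = 176, alignof = 8
184 − 176 = 8

8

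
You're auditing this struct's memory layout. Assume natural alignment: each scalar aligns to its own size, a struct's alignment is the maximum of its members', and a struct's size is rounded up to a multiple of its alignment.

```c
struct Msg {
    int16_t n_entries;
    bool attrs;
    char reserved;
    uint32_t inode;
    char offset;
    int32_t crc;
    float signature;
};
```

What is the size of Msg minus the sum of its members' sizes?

3

0..2  n_entries  (2B, 2-aligned)
2..3  attrs  (1B, 1-aligned)
3..4  reserved  (1B, 1-aligned)
4..8  inode  (4B, 4-aligned)
8..9  offset  (1B, 1-aligned)
9..12  -- padding (3B)
12..16  crc  (4B, 4-aligned)
16..20  signature  (4B, 4-aligned)
sizeof = 20, alignof = 4
data bytes 17, size 20 → padding 3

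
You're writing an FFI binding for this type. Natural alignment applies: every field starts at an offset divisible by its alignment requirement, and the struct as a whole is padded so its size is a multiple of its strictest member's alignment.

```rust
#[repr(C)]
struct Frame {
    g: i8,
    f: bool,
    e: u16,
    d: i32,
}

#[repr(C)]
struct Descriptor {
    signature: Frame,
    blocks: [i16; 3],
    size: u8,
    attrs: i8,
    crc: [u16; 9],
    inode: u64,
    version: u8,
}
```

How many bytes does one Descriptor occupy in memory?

Frame: @0: g [1B, align 1] → 1; @1: f [1B, align 1] → 2; @2: e [2B, align 2] → 4; @4: d [4B, align 4] → 8; size 8, align 4
@0: signature [8B, align 4] → 8
@8: blocks [6B, align 2] → 14
@14: size [1B, align 1] → 15
@15: attrs [1B, align 1] → 16
@16: crc [18B, align 2] → 34
+6 pad (align 8)
@40: inode [8B, align 8] → 48
@48: version [1B, align 1] → 49
+7 tail pad (align 8)
size 56, align 8

56 bytes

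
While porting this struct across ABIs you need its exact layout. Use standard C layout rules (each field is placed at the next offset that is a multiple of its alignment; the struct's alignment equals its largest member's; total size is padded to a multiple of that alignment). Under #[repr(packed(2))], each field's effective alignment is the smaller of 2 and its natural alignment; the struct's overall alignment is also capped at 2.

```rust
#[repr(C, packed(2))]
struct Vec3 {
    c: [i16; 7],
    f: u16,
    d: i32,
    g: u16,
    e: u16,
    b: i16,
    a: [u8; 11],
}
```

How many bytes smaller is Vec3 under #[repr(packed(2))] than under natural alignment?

2

natural layout:
  @0: c [14B, align 2] → 14
  @14: f [2B, align 2] → 16
  @16: d [4B, align 4] → 20
  @20: g [2B, align 2] → 22
  @22: e [2B, align 2] → 24
  @24: b [2B, align 2] → 26
  @26: a [11B, align 1] → 37
  +3 tail pad (align 4)
  size 40, align 4
packed(2) layout:
  @0: c [14B, align 2] → 14
  @14: f [2B, align 2] → 16
  @16: d [4B, align 2] → 20
  @20: g [2B, align 2] → 22
  @22: e [2B, align 2] → 24
  @24: b [2B, align 2] → 26
  @26: a [11B, align 1] → 37
  +1 tail pad (align 2)
  size 38, align 2
40 − 38 = 2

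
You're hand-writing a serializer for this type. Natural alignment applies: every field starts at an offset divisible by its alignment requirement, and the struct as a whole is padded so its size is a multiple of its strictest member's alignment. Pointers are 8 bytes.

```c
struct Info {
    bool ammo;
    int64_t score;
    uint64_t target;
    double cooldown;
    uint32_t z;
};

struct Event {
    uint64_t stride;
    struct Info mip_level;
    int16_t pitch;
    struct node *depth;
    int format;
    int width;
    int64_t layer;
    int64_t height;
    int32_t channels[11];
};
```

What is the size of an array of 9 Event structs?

1224

Info: 0..1  ammo  (1B, 1-aligned); 1..8  -- padding (7B); 8..16  score  (8B, 8-aligned); 16..24  target  (8B, 8-aligned); 24..32  cooldown  (8B, 8-aligned); 32..36  z  (4B, 4-aligned); 36..40  -- tail padding (4B); sizeof = 40, alignof = 8
0..8  stride  (8B, 8-aligned)
8..48  mip_level  (40B, 8-aligned)
48..50  pitch  (2B, 2-aligned)
50..56  -- padding (6B)
56..64  depth  (8B, 8-aligned)
64..68  format  (4B, 4-aligned)
68..72  width  (4B, 4-aligned)
72..80  layer  (8B, 8-aligned)
80..88  height  (8B, 8-aligned)
88..132  channels  (44B, 4-aligned)
132..136  -- tail padding (4B)
sizeof = 136, alignof = 8
array of 9: 9 × 136 = 1224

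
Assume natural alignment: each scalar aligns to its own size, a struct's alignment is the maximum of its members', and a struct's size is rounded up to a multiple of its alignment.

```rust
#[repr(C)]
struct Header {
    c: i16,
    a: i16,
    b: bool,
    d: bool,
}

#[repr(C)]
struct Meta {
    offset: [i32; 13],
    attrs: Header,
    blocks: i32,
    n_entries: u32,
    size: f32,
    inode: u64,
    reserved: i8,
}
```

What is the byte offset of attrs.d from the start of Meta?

Header: c at 0 (size 2, align 2) → ends 2; a at 2 (size 2, align 2) → ends 4; b at 4 (size 1, align 1) → ends 5; d at 5 (size 1, align 1) → ends 6; total 6 bytes, alignment 2
offset at 0 (size 52, align 4) → ends 52
attrs at 52 (size 6, align 2) → ends 58
within Header: d at 5
52 + 5 = 57

57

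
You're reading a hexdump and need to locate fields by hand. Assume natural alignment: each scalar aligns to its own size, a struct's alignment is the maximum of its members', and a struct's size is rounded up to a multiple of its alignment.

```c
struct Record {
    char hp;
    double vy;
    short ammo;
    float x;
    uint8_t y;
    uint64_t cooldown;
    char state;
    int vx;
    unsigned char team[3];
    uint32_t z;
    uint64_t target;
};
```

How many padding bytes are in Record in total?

hp at 0 (size 1, align 1) → ends 1
pad 7 to align 8 for vy
vy at 8 (size 8, align 8) → ends 16
ammo at 16 (size 2, align 2) → ends 18
pad 2 to align 4 for x
x at 20 (size 4, align 4) → ends 24
y at 24 (size 1, align 1) → ends 25
pad 7 to align 8 for cooldown
cooldown at 32 (size 8, align 8) → ends 40
state at 40 (size 1, align 1) → ends 41
pad 3 to align 4 for vx
vx at 44 (size 4, align 4) → ends 48
team at 48 (size 3, align 1) → ends 51
pad 1 to align 4 for z
z at 52 (size 4, align 4) → ends 56
target at 56 (size 8, align 8) → ends 64
total 64 bytes, alignment 8
data bytes 44, size 64 → padding 20

20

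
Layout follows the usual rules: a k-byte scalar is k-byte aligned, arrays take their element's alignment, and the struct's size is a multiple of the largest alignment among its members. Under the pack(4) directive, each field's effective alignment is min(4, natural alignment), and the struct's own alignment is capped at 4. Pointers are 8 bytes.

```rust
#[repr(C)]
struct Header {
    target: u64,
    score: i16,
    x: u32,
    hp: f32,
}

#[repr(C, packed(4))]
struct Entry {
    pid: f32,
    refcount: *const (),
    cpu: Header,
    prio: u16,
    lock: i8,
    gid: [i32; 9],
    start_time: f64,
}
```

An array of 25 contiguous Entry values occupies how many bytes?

Header: @0: target [8B, align 8] → 8; @8: score [2B, align 2] → 10; +2 pad (align 4); @12: x [4B, align 4] → 16; @16: hp [4B, align 4] → 20; +4 tail pad (align 8); size 24, align 8
@0: pid [4B, align 4] → 4
@4: refcount [8B, align 4] → 12
@12: cpu [24B, align 4] → 36
@36: prio [2B, align 2] → 38
@38: lock [1B, align 1] → 39
+1 pad (align 4)
@40: gid [36B, align 4] → 76
@76: start_time [8B, align 4] → 84
size 84, align 4
array of 25: 25 × 84 = 2100

2100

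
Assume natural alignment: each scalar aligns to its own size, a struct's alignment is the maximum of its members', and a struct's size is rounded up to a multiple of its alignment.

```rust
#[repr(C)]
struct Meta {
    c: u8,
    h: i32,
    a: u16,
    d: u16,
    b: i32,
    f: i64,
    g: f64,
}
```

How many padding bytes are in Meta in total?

3

c at 0 (size 1, align 1) → ends 1
pad 3 to align 4 for h
h at 4 (size 4, align 4) → ends 8
a at 8 (size 2, align 2) → ends 10
d at 10 (size 2, align 2) → ends 12
b at 12 (size 4, align 4) → ends 16
f at 16 (size 8, align 8) → ends 24
g at 24 (size 8, align 8) → ends 32
total 32 bytes, alignment 8
data bytes 29, size 32 → padding 3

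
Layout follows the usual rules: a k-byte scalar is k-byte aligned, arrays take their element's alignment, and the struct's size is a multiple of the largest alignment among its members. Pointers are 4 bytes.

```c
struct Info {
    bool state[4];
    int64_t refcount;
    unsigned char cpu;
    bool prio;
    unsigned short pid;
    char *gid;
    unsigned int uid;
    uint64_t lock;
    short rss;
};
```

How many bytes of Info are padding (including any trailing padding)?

14

state at 0 (size 4, align 1) → ends 4
pad 4 to align 8 for refcount
refcount at 8 (size 8, align 8) → ends 16
cpu at 16 (size 1, align 1) → ends 17
prio at 17 (size 1, align 1) → ends 18
pid at 18 (size 2, align 2) → ends 20
gid at 20 (size 4, align 4) → ends 24
uid at 24 (size 4, align 4) → ends 28
pad 4 to align 8 for lock
lock at 32 (size 8, align 8) → ends 40
rss at 40 (size 2, align 2) → ends 42
tail pad 6 to reach multiple of 8
total 48 bytes, alignment 8
data bytes 34, size 48 → padding 14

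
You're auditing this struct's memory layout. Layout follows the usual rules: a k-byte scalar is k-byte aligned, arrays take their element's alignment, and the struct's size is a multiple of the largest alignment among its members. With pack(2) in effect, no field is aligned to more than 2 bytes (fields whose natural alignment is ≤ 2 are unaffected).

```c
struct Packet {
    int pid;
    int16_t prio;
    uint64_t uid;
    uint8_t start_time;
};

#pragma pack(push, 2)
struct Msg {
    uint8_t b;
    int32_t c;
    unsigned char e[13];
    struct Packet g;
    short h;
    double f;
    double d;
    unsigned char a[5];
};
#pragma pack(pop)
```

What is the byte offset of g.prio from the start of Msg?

Packet: @0: pid [4B, align 4] → 4; @4: prio [2B, align 2] → 6; +2 pad (align 8); @8: uid [8B, align 8] → 16; @16: start_time [1B, align 1] → 17; +7 tail pad (align 8); size 24, align 8
@0: b [1B, align 1] → 1
+1 pad (align 2)
@2: c [4B, align 2] → 6
@6: e [13B, align 1] → 19
+1 pad (align 2)
@20: g [24B, align 2] → 44
within Packet: prio at 4
20 + 4 = 24

24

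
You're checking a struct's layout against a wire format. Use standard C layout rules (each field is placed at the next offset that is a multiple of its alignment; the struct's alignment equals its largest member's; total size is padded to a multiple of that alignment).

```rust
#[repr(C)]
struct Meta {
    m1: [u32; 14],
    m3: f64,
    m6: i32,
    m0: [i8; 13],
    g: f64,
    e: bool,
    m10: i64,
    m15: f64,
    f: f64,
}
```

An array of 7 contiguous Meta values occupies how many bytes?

896

@0: m1 [56B, align 4] → 56
@56: m3 [8B, align 8] → 64
@64: m6 [4B, align 4] → 68
@68: m0 [13B, align 1] → 81
+7 pad (align 8)
@88: g [8B, align 8] → 96
@96: e [1B, align 1] → 97
+7 pad (align 8)
@104: m10 [8B, align 8] → 112
@112: m15 [8B, align 8] → 120
@120: f [8B, align 8] → 128
size 128, align 8
array of 7: 7 × 128 = 896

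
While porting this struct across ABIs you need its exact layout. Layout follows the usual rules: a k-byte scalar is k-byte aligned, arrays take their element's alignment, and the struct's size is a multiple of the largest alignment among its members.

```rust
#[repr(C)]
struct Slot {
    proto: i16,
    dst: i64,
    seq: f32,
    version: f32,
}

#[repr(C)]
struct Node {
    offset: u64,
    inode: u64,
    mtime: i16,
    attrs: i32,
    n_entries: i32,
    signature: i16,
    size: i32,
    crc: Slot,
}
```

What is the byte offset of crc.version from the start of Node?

60

Slot: proto at 0 (size 2, align 2) → ends 2; pad 6 to align 8 for dst; dst at 8 (size 8, align 8) → ends 16; seq at 16 (size 4, align 4) → ends 20; version at 20 (size 4, align 4) → ends 24; total 24 bytes, alignment 8
offset at 0 (size 8, align 8) → ends 8
inode at 8 (size 8, align 8) → ends 16
mtime at 16 (size 2, align 2) → ends 18
pad 2 to align 4 for attrs
attrs at 20 (size 4, align 4) → ends 24
n_entries at 24 (size 4, align 4) → ends 28
signature at 28 (size 2, align 2) → ends 30
pad 2 to align 4 for size
size at 32 (size 4, align 4) → ends 36
pad 4 to align 8 for crc
crc at 40 (size 24, align 8) → ends 64
within Slot: version at 20
40 + 20 = 60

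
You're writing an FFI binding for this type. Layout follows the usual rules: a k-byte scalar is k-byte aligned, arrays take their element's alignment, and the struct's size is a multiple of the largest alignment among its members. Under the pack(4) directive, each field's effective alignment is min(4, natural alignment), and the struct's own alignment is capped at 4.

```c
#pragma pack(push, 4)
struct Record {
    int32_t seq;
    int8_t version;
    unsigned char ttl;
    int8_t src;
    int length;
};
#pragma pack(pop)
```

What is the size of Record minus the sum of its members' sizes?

1

seq at 0 (size 4, align 4) → ends 4
version at 4 (size 1, align 1) → ends 5
ttl at 5 (size 1, align 1) → ends 6
src at 6 (size 1, align 1) → ends 7
pad 1 to align 4 for length
length at 8 (size 4, align 4) → ends 12
total 12 bytes, alignment 4
data bytes 11, size 12 → padding 1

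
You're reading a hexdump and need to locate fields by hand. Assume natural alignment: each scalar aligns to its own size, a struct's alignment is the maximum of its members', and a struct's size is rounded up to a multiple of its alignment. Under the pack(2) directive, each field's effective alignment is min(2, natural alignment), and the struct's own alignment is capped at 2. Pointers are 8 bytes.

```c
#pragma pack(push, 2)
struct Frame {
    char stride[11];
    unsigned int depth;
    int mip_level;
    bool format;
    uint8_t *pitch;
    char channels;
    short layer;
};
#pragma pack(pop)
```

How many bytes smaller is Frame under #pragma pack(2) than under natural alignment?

6

natural layout:
  @0: stride [11B, align 1] → 11
  +1 pad (align 4)
  @12: depth [4B, align 4] → 16
  @16: mip_level [4B, align 4] → 20
  @20: format [1B, align 1] → 21
  +3 pad (align 8)
  @24: pitch [8B, align 8] → 32
  @32: channels [1B, align 1] → 33
  +1 pad (align 2)
  @34: layer [2B, align 2] → 36
  +4 tail pad (align 8)
  size 40, align 8
packed(2) layout:
  @0: stride [11B, align 1] → 11
  +1 pad (align 2)
  @12: depth [4B, align 2] → 16
  @16: mip_level [4B, align 2] → 20
  @20: format [1B, align 1] → 21
  +1 pad (align 2)
  @22: pitch [8B, align 2] → 30
  @30: channels [1B, align 1] → 31
  +1 pad (align 2)
  @32: layer [2B, align 2] → 34
  size 34, align 2
40 − 34 = 6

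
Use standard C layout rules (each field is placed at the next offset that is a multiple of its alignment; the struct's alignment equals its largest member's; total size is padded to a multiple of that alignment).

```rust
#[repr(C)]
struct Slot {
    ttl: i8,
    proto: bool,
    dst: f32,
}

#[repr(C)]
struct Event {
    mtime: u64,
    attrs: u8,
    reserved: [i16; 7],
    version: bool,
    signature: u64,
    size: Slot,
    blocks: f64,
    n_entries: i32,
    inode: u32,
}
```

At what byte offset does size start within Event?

40

Slot: 0..1  ttl  (1B, 1-aligned); 1..2  proto  (1B, 1-aligned); 2..4  -- padding (2B); 4..8  dst  (4B, 4-aligned); sizeof = 8, alignof = 4
0..8  mtime  (8B, 8-aligned)
8..9  attrs  (1B, 1-aligned)
9..10  -- padding (1B)
10..24  reserved  (14B, 2-aligned)
24..25  version  (1B, 1-aligned)
25..32  -- padding (7B)
32..40  signature  (8B, 8-aligned)
40..48  size  (8B, 4-aligned)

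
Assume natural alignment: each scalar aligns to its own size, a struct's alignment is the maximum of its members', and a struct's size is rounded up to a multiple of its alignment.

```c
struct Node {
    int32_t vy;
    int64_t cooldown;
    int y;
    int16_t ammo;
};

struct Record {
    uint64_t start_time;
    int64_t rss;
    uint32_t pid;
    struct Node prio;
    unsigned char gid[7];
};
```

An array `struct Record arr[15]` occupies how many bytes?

Node: vy at 0 (size 4, align 4) → ends 4; pad 4 to align 8 for cooldown; cooldown at 8 (size 8, align 8) → ends 16; y at 16 (size 4, align 4) → ends 20; ammo at 20 (size 2, align 2) → ends 22; tail pad 2 to reach multiple of 8; total 24 bytes, alignment 8
start_time at 0 (size 8, align 8) → ends 8
rss at 8 (size 8, align 8) → ends 16
pid at 16 (size 4, align 4) → ends 20
pad 4 to align 8 for prio
prio at 24 (size 24, align 8) → ends 48
gid at 48 (size 7, align 1) → ends 55
tail pad 1 to reach multiple of 8
total 56 bytes, alignment 8
array of 15: 15 × 56 = 840

840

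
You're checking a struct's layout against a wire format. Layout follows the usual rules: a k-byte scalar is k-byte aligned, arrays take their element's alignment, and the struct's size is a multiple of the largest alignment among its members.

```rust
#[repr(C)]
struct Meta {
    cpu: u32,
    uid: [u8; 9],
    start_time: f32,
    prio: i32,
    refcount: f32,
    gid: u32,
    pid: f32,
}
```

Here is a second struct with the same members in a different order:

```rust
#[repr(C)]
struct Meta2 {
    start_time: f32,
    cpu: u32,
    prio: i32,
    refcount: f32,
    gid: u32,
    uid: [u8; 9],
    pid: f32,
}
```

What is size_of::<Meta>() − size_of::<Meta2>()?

0

0..4  cpu  (4B, 4-aligned)
4..13  uid  (9B, 1-aligned)
13..16  -- padding (3B)
16..20  start_time  (4B, 4-aligned)
20..24  prio  (4B, 4-aligned)
24..28  refcount  (4B, 4-aligned)
28..32  gid  (4B, 4-aligned)
32..36  pid  (4B, 4-aligned)
sizeof = 36, alignof = 4
— Meta2 —
0..4  start_time  (4B, 4-aligned)
4..8  cpu  (4B, 4-aligned)
8..12  prio  (4B, 4-aligned)
12..16  refcount  (4B, 4-aligned)
16..20  gid  (4B, 4-aligned)
20..29  uid  (9B, 1-aligned)
29..32  -- padding (3B)
32..36  pid  (4B, 4-aligned)
sizeof = 36, alignof = 4
36 − 36 = 0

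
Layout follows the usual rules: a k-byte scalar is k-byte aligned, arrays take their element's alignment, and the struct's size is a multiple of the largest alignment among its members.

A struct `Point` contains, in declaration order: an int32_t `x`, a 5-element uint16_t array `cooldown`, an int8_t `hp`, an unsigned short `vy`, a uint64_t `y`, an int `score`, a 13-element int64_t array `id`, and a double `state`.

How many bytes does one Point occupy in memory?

152 bytes

0..4  x  (4B, 4-aligned)
4..14  cooldown  (10B, 2-aligned)
14..15  hp  (1B, 1-aligned)
15..16  -- padding (1B)
16..18  vy  (2B, 2-aligned)
18..24  -- padding (6B)
24..32  y  (8B, 8-aligned)
32..36  score  (4B, 4-aligned)
36..40  -- padding (4B)
40..144  id  (104B, 8-aligned)
144..152  state  (8B, 8-aligned)
sizeof = 152, alignof = 8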